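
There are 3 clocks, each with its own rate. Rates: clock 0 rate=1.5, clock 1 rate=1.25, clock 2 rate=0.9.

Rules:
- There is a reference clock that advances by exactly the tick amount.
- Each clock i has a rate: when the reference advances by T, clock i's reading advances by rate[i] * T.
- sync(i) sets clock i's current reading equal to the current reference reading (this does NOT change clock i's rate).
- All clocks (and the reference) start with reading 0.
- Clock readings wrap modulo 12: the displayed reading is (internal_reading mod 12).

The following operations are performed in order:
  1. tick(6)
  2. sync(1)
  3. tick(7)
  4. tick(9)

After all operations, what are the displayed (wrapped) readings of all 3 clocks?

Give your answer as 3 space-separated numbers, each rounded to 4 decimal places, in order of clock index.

Answer: 9.0000 2.0000 7.8000

Derivation:
After op 1 tick(6): ref=6.0000 raw=[9.0000 7.5000 5.4000]
After op 2 sync(1): ref=6.0000 raw=[9.0000 6.0000 5.4000]
After op 3 tick(7): ref=13.0000 raw=[19.5000 14.7500 11.7000]
After op 4 tick(9): ref=22.0000 raw=[33.0000 26.0000 19.8000]
Wrap final raw readings (mod 12): 33.0000 mod 12 = 9.0000; 26.0000 mod 12 = 2.0000; 19.8000 mod 12 = 7.8000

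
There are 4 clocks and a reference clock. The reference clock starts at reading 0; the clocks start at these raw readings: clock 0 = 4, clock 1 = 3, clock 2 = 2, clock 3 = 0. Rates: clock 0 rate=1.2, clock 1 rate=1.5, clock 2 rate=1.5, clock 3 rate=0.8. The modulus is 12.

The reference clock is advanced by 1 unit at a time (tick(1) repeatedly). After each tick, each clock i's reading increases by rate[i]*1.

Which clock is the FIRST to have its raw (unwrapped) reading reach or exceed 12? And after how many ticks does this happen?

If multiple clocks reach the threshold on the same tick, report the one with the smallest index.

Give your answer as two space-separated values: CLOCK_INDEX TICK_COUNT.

Answer: 1 6

Derivation:
clock 0: start=4, rate=1.2, needs 12-4 = 8; ticks = ceil(8/1.2) = ceil(6.6667) = 7; reading at tick 7 = 4 + 1.2*7 = 12.4000
clock 1: start=3, rate=1.5, needs 12-3 = 9; ticks = ceil(9/1.5) = ceil(6.0000) = 6; reading at tick 6 = 3 + 1.5*6 = 12.0000
clock 2: start=2, rate=1.5, needs 12-2 = 10; ticks = ceil(10/1.5) = ceil(6.6667) = 7; reading at tick 7 = 2 + 1.5*7 = 12.5000
clock 3: start=0, rate=0.8, needs 12-0 = 12; ticks = ceil(12/0.8) = ceil(15.0000) = 15; reading at tick 15 = 0 + 0.8*15 = 12.0000
Minimum tick count = 6; winners = [1]; smallest index = 1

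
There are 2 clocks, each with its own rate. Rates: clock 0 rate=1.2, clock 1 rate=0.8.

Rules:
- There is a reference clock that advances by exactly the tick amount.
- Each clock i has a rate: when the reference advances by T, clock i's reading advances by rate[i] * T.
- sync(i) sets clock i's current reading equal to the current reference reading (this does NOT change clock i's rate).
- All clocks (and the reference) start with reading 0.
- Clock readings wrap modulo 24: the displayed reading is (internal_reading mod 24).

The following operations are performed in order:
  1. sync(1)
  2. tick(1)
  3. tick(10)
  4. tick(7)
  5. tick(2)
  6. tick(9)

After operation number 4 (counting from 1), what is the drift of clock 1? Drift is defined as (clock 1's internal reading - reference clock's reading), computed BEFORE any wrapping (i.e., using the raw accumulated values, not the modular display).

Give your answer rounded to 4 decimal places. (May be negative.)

Answer: -3.6000

Derivation:
After op 1 sync(1): ref=0.0000 raw=[0.0000 0.0000]
After op 2 tick(1): ref=1.0000 raw=[1.2000 0.8000]
After op 3 tick(10): ref=11.0000 raw=[13.2000 8.8000]
After op 4 tick(7): ref=18.0000 raw=[21.6000 14.4000]
Drift of clock 1 after op 4: 14.4000 - 18.0000 = -3.6000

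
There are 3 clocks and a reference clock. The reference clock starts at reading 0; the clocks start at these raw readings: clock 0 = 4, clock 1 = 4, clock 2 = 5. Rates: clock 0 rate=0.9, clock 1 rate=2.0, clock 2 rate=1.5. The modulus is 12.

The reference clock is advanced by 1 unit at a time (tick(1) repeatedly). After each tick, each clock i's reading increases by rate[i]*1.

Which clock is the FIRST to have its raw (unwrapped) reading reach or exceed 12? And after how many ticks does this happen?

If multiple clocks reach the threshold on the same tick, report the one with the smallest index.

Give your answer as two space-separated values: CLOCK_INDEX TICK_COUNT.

clock 0: start=4, rate=0.9, needs 12-4 = 8; ticks = ceil(8/0.9) = ceil(8.8889) = 9; reading at tick 9 = 4 + 0.9*9 = 12.1000
clock 1: start=4, rate=2.0, needs 12-4 = 8; ticks = ceil(8/2.0) = ceil(4.0000) = 4; reading at tick 4 = 4 + 2.0*4 = 12.0000
clock 2: start=5, rate=1.5, needs 12-5 = 7; ticks = ceil(7/1.5) = ceil(4.6667) = 5; reading at tick 5 = 5 + 1.5*5 = 12.5000
Minimum tick count = 4; winners = [1]; smallest index = 1

Answer: 1 4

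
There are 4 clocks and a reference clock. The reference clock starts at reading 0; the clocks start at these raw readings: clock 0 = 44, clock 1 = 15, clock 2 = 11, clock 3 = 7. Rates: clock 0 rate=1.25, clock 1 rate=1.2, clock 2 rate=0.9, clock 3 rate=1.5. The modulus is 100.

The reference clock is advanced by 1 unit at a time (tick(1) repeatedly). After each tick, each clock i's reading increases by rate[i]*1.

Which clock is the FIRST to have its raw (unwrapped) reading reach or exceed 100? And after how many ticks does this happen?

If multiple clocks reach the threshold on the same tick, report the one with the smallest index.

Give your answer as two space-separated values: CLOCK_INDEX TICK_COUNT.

clock 0: start=44, rate=1.25, needs 100-44 = 56; ticks = ceil(56/1.25) = ceil(44.8000) = 45; reading at tick 45 = 44 + 1.25*45 = 100.2500
clock 1: start=15, rate=1.2, needs 100-15 = 85; ticks = ceil(85/1.2) = ceil(70.8333) = 71; reading at tick 71 = 15 + 1.2*71 = 100.2000
clock 2: start=11, rate=0.9, needs 100-11 = 89; ticks = ceil(89/0.9) = ceil(98.8889) = 99; reading at tick 99 = 11 + 0.9*99 = 100.1000
clock 3: start=7, rate=1.5, needs 100-7 = 93; ticks = ceil(93/1.5) = ceil(62.0000) = 62; reading at tick 62 = 7 + 1.5*62 = 100.0000
Minimum tick count = 45; winners = [0]; smallest index = 0

Answer: 0 45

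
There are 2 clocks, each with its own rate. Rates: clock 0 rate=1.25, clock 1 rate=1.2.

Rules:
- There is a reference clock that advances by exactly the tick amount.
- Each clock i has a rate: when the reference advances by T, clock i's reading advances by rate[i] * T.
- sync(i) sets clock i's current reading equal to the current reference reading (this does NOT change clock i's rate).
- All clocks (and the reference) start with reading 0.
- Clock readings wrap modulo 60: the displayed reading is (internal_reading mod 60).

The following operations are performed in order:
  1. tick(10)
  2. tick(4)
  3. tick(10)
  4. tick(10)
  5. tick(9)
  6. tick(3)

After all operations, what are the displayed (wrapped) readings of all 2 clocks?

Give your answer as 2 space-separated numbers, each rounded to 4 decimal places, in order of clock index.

Answer: 57.5000 55.2000

Derivation:
After op 1 tick(10): ref=10.0000 raw=[12.5000 12.0000]
After op 2 tick(4): ref=14.0000 raw=[17.5000 16.8000]
After op 3 tick(10): ref=24.0000 raw=[30.0000 28.8000]
After op 4 tick(10): ref=34.0000 raw=[42.5000 40.8000]
After op 5 tick(9): ref=43.0000 raw=[53.7500 51.6000]
After op 6 tick(3): ref=46.0000 raw=[57.5000 55.2000]
Wrap final raw readings (mod 60): 57.5000 mod 60 = 57.5000; 55.2000 mod 60 = 55.2000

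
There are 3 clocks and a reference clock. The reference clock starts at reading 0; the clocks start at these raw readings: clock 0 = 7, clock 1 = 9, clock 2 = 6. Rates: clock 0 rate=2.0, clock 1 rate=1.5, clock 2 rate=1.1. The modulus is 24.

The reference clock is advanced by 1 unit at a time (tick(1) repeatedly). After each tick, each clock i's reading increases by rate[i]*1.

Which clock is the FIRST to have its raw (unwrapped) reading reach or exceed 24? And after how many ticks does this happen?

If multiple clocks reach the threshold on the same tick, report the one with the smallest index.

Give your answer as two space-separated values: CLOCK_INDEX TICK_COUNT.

Answer: 0 9

Derivation:
clock 0: start=7, rate=2.0, needs 24-7 = 17; ticks = ceil(17/2.0) = ceil(8.5000) = 9; reading at tick 9 = 7 + 2.0*9 = 25.0000
clock 1: start=9, rate=1.5, needs 24-9 = 15; ticks = ceil(15/1.5) = ceil(10.0000) = 10; reading at tick 10 = 9 + 1.5*10 = 24.0000
clock 2: start=6, rate=1.1, needs 24-6 = 18; ticks = ceil(18/1.1) = ceil(16.3636) = 17; reading at tick 17 = 6 + 1.1*17 = 24.7000
Minimum tick count = 9; winners = [0]; smallest index = 0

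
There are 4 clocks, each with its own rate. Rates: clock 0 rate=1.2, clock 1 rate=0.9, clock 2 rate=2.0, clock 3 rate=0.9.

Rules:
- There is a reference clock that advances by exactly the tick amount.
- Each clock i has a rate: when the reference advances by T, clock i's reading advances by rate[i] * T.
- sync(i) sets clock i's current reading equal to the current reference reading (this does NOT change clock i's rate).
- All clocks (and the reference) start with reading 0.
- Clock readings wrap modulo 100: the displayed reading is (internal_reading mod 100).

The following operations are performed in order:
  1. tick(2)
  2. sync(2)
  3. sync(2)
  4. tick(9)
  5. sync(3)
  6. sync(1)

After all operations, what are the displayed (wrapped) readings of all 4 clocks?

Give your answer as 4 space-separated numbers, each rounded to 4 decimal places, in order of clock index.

Answer: 13.2000 11.0000 20.0000 11.0000

Derivation:
After op 1 tick(2): ref=2.0000 raw=[2.4000 1.8000 4.0000 1.8000]
After op 2 sync(2): ref=2.0000 raw=[2.4000 1.8000 2.0000 1.8000]
After op 3 sync(2): ref=2.0000 raw=[2.4000 1.8000 2.0000 1.8000]
After op 4 tick(9): ref=11.0000 raw=[13.2000 9.9000 20.0000 9.9000]
After op 5 sync(3): ref=11.0000 raw=[13.2000 9.9000 20.0000 11.0000]
After op 6 sync(1): ref=11.0000 raw=[13.2000 11.0000 20.0000 11.0000]
Wrap final raw readings (mod 100): 13.2000 mod 100 = 13.2000; 11.0000 mod 100 = 11.0000; 20.0000 mod 100 = 20.0000; 11.0000 mod 100 = 11.0000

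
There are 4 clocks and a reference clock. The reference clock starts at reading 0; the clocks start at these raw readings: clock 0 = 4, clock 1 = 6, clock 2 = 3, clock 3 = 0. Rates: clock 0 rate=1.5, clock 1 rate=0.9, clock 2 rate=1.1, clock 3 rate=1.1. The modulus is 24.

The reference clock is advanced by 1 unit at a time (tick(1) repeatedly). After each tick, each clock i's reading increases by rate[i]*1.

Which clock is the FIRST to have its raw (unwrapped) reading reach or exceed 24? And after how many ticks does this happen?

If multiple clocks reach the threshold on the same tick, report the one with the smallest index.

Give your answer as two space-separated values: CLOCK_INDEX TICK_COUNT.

Answer: 0 14

Derivation:
clock 0: start=4, rate=1.5, needs 24-4 = 20; ticks = ceil(20/1.5) = ceil(13.3333) = 14; reading at tick 14 = 4 + 1.5*14 = 25.0000
clock 1: start=6, rate=0.9, needs 24-6 = 18; ticks = ceil(18/0.9) = ceil(20.0000) = 20; reading at tick 20 = 6 + 0.9*20 = 24.0000
clock 2: start=3, rate=1.1, needs 24-3 = 21; ticks = ceil(21/1.1) = ceil(19.0909) = 20; reading at tick 20 = 3 + 1.1*20 = 25.0000
clock 3: start=0, rate=1.1, needs 24-0 = 24; ticks = ceil(24/1.1) = ceil(21.8182) = 22; reading at tick 22 = 0 + 1.1*22 = 24.2000
Minimum tick count = 14; winners = [0]; smallest index = 0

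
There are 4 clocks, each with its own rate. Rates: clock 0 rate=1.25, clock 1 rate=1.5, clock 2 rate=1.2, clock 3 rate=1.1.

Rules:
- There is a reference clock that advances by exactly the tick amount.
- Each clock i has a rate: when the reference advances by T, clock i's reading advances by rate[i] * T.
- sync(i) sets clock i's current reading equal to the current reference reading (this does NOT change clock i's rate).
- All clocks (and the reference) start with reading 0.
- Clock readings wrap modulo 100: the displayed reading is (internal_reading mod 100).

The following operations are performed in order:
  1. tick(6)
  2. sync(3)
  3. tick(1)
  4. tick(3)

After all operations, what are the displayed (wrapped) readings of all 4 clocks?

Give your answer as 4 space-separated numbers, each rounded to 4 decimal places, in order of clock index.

After op 1 tick(6): ref=6.0000 raw=[7.5000 9.0000 7.2000 6.6000]
After op 2 sync(3): ref=6.0000 raw=[7.5000 9.0000 7.2000 6.0000]
After op 3 tick(1): ref=7.0000 raw=[8.7500 10.5000 8.4000 7.1000]
After op 4 tick(3): ref=10.0000 raw=[12.5000 15.0000 12.0000 10.4000]
Wrap final raw readings (mod 100): 12.5000 mod 100 = 12.5000; 15.0000 mod 100 = 15.0000; 12.0000 mod 100 = 12.0000; 10.4000 mod 100 = 10.4000

Answer: 12.5000 15.0000 12.0000 10.4000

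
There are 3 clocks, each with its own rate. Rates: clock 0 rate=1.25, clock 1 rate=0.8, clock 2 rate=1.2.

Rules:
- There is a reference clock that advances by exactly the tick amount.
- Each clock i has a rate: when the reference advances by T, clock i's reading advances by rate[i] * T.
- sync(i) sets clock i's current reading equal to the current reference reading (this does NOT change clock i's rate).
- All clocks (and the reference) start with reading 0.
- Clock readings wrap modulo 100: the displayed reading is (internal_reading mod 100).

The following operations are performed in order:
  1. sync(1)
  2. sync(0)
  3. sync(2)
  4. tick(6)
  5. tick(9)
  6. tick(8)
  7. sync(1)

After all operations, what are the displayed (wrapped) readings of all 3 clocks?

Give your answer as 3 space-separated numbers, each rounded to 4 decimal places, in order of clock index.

After op 1 sync(1): ref=0.0000 raw=[0.0000 0.0000 0.0000]
After op 2 sync(0): ref=0.0000 raw=[0.0000 0.0000 0.0000]
After op 3 sync(2): ref=0.0000 raw=[0.0000 0.0000 0.0000]
After op 4 tick(6): ref=6.0000 raw=[7.5000 4.8000 7.2000]
After op 5 tick(9): ref=15.0000 raw=[18.7500 12.0000 18.0000]
After op 6 tick(8): ref=23.0000 raw=[28.7500 18.4000 27.6000]
After op 7 sync(1): ref=23.0000 raw=[28.7500 23.0000 27.6000]
Wrap final raw readings (mod 100): 28.7500 mod 100 = 28.7500; 23.0000 mod 100 = 23.0000; 27.6000 mod 100 = 27.6000

Answer: 28.7500 23.0000 27.6000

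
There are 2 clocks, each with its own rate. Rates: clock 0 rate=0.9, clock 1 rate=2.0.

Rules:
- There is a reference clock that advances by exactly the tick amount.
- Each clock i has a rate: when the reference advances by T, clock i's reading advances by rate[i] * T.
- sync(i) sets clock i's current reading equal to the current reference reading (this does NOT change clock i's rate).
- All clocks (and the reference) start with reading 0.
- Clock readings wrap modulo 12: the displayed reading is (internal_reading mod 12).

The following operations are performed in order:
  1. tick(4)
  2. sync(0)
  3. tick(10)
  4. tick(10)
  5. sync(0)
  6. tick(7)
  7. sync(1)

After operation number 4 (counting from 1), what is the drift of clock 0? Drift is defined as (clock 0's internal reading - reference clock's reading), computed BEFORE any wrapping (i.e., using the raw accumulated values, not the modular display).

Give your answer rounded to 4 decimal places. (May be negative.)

After op 1 tick(4): ref=4.0000 raw=[3.6000 8.0000]
After op 2 sync(0): ref=4.0000 raw=[4.0000 8.0000]
After op 3 tick(10): ref=14.0000 raw=[13.0000 28.0000]
After op 4 tick(10): ref=24.0000 raw=[22.0000 48.0000]
Drift of clock 0 after op 4: 22.0000 - 24.0000 = -2.0000

Answer: -2.0000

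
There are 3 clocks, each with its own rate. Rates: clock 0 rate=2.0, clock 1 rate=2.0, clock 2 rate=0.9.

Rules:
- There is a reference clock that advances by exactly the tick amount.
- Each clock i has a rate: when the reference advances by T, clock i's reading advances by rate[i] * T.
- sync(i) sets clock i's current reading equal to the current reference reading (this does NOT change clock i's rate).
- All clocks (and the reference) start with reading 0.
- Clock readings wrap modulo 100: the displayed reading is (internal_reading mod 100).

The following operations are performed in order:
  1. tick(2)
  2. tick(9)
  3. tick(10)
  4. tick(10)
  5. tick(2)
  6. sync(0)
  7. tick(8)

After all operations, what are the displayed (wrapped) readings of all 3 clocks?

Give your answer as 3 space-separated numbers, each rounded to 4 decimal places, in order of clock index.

Answer: 49.0000 82.0000 36.9000

Derivation:
After op 1 tick(2): ref=2.0000 raw=[4.0000 4.0000 1.8000]
After op 2 tick(9): ref=11.0000 raw=[22.0000 22.0000 9.9000]
After op 3 tick(10): ref=21.0000 raw=[42.0000 42.0000 18.9000]
After op 4 tick(10): ref=31.0000 raw=[62.0000 62.0000 27.9000]
After op 5 tick(2): ref=33.0000 raw=[66.0000 66.0000 29.7000]
After op 6 sync(0): ref=33.0000 raw=[33.0000 66.0000 29.7000]
After op 7 tick(8): ref=41.0000 raw=[49.0000 82.0000 36.9000]
Wrap final raw readings (mod 100): 49.0000 mod 100 = 49.0000; 82.0000 mod 100 = 82.0000; 36.9000 mod 100 = 36.9000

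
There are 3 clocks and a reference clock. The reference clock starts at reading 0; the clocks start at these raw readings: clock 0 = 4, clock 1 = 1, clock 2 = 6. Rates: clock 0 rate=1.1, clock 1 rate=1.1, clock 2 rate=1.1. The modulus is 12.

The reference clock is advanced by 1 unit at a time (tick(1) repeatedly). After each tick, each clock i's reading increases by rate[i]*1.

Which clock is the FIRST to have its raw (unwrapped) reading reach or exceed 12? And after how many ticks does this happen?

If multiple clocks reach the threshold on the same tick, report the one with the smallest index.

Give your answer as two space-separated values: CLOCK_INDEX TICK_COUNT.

Answer: 2 6

Derivation:
clock 0: start=4, rate=1.1, needs 12-4 = 8; ticks = ceil(8/1.1) = ceil(7.2727) = 8; reading at tick 8 = 4 + 1.1*8 = 12.8000
clock 1: start=1, rate=1.1, needs 12-1 = 11; ticks = ceil(11/1.1) = ceil(10.0000) = 10; reading at tick 10 = 1 + 1.1*10 = 12.0000
clock 2: start=6, rate=1.1, needs 12-6 = 6; ticks = ceil(6/1.1) = ceil(5.4545) = 6; reading at tick 6 = 6 + 1.1*6 = 12.6000
Minimum tick count = 6; winners = [2]; smallest index = 2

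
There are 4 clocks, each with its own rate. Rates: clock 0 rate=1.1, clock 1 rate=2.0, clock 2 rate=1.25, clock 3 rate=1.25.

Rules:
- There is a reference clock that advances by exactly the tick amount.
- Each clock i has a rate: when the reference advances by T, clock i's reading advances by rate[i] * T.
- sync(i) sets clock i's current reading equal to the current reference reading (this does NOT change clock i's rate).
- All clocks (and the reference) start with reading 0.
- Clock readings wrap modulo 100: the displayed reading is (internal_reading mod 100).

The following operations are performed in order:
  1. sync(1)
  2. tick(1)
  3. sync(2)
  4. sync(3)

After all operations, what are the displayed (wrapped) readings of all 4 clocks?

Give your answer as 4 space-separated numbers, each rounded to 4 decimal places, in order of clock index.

After op 1 sync(1): ref=0.0000 raw=[0.0000 0.0000 0.0000 0.0000]
After op 2 tick(1): ref=1.0000 raw=[1.1000 2.0000 1.2500 1.2500]
After op 3 sync(2): ref=1.0000 raw=[1.1000 2.0000 1.0000 1.2500]
After op 4 sync(3): ref=1.0000 raw=[1.1000 2.0000 1.0000 1.0000]
Wrap final raw readings (mod 100): 1.1000 mod 100 = 1.1000; 2.0000 mod 100 = 2.0000; 1.0000 mod 100 = 1.0000; 1.0000 mod 100 = 1.0000

Answer: 1.1000 2.0000 1.0000 1.0000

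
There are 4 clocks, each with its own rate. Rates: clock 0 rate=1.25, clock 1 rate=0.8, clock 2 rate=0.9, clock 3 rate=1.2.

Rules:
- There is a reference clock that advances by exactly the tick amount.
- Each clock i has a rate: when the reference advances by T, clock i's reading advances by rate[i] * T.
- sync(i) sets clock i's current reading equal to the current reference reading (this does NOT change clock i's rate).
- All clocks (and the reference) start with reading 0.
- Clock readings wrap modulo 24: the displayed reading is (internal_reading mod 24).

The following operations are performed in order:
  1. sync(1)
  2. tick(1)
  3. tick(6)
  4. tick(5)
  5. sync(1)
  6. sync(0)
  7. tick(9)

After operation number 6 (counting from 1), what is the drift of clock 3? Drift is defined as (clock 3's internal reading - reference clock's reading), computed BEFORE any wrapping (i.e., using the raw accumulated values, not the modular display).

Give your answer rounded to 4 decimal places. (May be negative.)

Answer: 2.4000

Derivation:
After op 1 sync(1): ref=0.0000 raw=[0.0000 0.0000 0.0000 0.0000]
After op 2 tick(1): ref=1.0000 raw=[1.2500 0.8000 0.9000 1.2000]
After op 3 tick(6): ref=7.0000 raw=[8.7500 5.6000 6.3000 8.4000]
After op 4 tick(5): ref=12.0000 raw=[15.0000 9.6000 10.8000 14.4000]
After op 5 sync(1): ref=12.0000 raw=[15.0000 12.0000 10.8000 14.4000]
After op 6 sync(0): ref=12.0000 raw=[12.0000 12.0000 10.8000 14.4000]
Drift of clock 3 after op 6: 14.4000 - 12.0000 = 2.4000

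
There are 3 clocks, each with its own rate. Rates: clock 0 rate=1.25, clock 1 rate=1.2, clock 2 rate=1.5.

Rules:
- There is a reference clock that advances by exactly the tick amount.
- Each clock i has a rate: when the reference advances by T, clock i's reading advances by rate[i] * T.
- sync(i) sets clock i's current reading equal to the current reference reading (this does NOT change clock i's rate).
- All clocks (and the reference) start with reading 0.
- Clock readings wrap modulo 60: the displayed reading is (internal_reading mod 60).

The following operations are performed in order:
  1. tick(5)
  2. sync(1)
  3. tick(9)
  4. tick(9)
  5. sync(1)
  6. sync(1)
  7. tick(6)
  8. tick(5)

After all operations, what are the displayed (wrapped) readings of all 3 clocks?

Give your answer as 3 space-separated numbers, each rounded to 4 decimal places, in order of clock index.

Answer: 42.5000 36.2000 51.0000

Derivation:
After op 1 tick(5): ref=5.0000 raw=[6.2500 6.0000 7.5000]
After op 2 sync(1): ref=5.0000 raw=[6.2500 5.0000 7.5000]
After op 3 tick(9): ref=14.0000 raw=[17.5000 15.8000 21.0000]
After op 4 tick(9): ref=23.0000 raw=[28.7500 26.6000 34.5000]
After op 5 sync(1): ref=23.0000 raw=[28.7500 23.0000 34.5000]
After op 6 sync(1): ref=23.0000 raw=[28.7500 23.0000 34.5000]
After op 7 tick(6): ref=29.0000 raw=[36.2500 30.2000 43.5000]
After op 8 tick(5): ref=34.0000 raw=[42.5000 36.2000 51.0000]
Wrap final raw readings (mod 60): 42.5000 mod 60 = 42.5000; 36.2000 mod 60 = 36.2000; 51.0000 mod 60 = 51.0000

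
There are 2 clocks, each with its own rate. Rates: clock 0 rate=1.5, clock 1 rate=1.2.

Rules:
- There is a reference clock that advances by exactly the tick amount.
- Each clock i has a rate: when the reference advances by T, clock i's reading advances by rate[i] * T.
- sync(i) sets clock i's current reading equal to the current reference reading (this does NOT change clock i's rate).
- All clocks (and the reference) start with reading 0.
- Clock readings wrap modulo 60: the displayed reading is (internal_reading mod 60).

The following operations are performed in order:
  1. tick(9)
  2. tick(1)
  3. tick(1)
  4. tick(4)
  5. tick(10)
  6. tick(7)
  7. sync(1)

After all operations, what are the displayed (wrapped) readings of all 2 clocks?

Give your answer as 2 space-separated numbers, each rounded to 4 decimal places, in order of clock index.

Answer: 48.0000 32.0000

Derivation:
After op 1 tick(9): ref=9.0000 raw=[13.5000 10.8000]
After op 2 tick(1): ref=10.0000 raw=[15.0000 12.0000]
After op 3 tick(1): ref=11.0000 raw=[16.5000 13.2000]
After op 4 tick(4): ref=15.0000 raw=[22.5000 18.0000]
After op 5 tick(10): ref=25.0000 raw=[37.5000 30.0000]
After op 6 tick(7): ref=32.0000 raw=[48.0000 38.4000]
After op 7 sync(1): ref=32.0000 raw=[48.0000 32.0000]
Wrap final raw readings (mod 60): 48.0000 mod 60 = 48.0000; 32.0000 mod 60 = 32.0000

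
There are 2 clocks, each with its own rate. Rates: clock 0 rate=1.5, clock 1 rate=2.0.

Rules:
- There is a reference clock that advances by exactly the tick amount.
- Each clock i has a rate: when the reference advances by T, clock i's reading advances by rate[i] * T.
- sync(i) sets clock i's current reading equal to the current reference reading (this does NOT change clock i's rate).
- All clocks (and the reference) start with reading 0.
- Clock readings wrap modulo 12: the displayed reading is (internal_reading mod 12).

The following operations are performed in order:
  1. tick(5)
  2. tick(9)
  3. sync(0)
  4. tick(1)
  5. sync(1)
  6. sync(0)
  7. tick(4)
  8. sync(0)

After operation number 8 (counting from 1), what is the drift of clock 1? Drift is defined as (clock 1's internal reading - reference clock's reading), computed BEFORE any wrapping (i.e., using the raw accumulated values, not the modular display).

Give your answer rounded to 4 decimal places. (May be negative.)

Answer: 4.0000

Derivation:
After op 1 tick(5): ref=5.0000 raw=[7.5000 10.0000]
After op 2 tick(9): ref=14.0000 raw=[21.0000 28.0000]
After op 3 sync(0): ref=14.0000 raw=[14.0000 28.0000]
After op 4 tick(1): ref=15.0000 raw=[15.5000 30.0000]
After op 5 sync(1): ref=15.0000 raw=[15.5000 15.0000]
After op 6 sync(0): ref=15.0000 raw=[15.0000 15.0000]
After op 7 tick(4): ref=19.0000 raw=[21.0000 23.0000]
After op 8 sync(0): ref=19.0000 raw=[19.0000 23.0000]
Drift of clock 1 after op 8: 23.0000 - 19.0000 = 4.0000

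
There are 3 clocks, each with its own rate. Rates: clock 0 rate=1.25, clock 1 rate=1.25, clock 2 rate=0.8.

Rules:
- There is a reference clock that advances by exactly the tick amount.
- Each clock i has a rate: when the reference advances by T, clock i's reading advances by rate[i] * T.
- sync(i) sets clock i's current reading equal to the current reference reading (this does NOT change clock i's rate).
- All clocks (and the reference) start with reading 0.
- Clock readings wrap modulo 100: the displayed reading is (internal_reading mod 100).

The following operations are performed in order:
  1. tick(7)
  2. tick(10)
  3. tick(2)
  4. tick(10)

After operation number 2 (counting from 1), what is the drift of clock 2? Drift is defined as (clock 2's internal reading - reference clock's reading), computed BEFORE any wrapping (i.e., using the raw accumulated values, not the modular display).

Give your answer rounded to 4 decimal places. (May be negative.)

Answer: -3.4000

Derivation:
After op 1 tick(7): ref=7.0000 raw=[8.7500 8.7500 5.6000]
After op 2 tick(10): ref=17.0000 raw=[21.2500 21.2500 13.6000]
Drift of clock 2 after op 2: 13.6000 - 17.0000 = -3.4000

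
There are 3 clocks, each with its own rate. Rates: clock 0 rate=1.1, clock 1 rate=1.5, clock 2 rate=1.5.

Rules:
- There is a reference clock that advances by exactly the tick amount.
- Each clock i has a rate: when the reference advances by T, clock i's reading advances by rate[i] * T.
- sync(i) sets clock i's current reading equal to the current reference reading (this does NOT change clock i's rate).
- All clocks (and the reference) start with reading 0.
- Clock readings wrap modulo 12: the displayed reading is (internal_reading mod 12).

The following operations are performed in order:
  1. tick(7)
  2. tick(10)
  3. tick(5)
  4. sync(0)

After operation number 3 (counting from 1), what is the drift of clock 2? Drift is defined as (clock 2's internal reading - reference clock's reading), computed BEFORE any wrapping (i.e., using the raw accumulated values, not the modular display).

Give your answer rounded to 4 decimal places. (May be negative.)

After op 1 tick(7): ref=7.0000 raw=[7.7000 10.5000 10.5000]
After op 2 tick(10): ref=17.0000 raw=[18.7000 25.5000 25.5000]
After op 3 tick(5): ref=22.0000 raw=[24.2000 33.0000 33.0000]
Drift of clock 2 after op 3: 33.0000 - 22.0000 = 11.0000

Answer: 11.0000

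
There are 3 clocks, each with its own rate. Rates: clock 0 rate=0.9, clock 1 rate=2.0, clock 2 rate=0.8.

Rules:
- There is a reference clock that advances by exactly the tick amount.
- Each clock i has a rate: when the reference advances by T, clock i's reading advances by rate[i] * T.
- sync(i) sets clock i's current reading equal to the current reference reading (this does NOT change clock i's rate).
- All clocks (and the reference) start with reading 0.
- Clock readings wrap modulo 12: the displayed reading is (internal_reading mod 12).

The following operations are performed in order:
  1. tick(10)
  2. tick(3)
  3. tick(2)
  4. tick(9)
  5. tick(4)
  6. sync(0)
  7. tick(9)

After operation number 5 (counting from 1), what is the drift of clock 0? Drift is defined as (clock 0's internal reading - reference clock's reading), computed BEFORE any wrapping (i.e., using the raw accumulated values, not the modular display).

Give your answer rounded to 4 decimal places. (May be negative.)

Answer: -2.8000

Derivation:
After op 1 tick(10): ref=10.0000 raw=[9.0000 20.0000 8.0000]
After op 2 tick(3): ref=13.0000 raw=[11.7000 26.0000 10.4000]
After op 3 tick(2): ref=15.0000 raw=[13.5000 30.0000 12.0000]
After op 4 tick(9): ref=24.0000 raw=[21.6000 48.0000 19.2000]
After op 5 tick(4): ref=28.0000 raw=[25.2000 56.0000 22.4000]
Drift of clock 0 after op 5: 25.2000 - 28.0000 = -2.8000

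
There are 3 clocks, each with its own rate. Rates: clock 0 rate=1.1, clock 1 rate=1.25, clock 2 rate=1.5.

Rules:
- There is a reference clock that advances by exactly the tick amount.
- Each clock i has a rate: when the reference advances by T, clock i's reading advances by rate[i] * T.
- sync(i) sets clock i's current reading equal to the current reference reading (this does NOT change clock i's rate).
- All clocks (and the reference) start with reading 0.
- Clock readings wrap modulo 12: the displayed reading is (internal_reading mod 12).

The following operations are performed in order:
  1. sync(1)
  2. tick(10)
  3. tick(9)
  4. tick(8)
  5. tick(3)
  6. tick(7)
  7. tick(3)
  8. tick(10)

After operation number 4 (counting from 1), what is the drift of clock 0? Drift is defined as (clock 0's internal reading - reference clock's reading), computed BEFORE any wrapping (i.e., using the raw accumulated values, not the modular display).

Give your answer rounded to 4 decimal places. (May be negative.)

Answer: 2.7000

Derivation:
After op 1 sync(1): ref=0.0000 raw=[0.0000 0.0000 0.0000]
After op 2 tick(10): ref=10.0000 raw=[11.0000 12.5000 15.0000]
After op 3 tick(9): ref=19.0000 raw=[20.9000 23.7500 28.5000]
After op 4 tick(8): ref=27.0000 raw=[29.7000 33.7500 40.5000]
Drift of clock 0 after op 4: 29.7000 - 27.0000 = 2.7000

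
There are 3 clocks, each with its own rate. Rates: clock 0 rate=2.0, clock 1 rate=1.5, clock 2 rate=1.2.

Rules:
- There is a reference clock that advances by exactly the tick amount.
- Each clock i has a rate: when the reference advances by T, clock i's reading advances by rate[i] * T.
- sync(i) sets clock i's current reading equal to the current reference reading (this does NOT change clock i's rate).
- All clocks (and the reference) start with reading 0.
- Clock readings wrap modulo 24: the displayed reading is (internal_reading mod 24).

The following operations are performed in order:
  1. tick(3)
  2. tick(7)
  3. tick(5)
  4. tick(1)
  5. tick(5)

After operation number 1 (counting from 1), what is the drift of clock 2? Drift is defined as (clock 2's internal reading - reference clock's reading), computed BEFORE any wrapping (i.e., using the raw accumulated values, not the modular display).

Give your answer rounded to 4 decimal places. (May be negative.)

After op 1 tick(3): ref=3.0000 raw=[6.0000 4.5000 3.6000]
Drift of clock 2 after op 1: 3.6000 - 3.0000 = 0.6000

Answer: 0.6000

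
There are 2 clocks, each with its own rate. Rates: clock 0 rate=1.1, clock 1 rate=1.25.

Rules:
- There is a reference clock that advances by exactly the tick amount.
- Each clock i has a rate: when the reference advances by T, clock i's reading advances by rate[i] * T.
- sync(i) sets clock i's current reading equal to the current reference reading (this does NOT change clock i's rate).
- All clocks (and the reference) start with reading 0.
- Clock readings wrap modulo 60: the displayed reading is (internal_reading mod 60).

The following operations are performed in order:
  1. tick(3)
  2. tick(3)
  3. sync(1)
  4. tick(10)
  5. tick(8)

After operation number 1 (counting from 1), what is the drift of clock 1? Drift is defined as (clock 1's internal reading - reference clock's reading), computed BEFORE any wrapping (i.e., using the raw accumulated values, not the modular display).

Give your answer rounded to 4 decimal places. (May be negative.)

Answer: 0.7500

Derivation:
After op 1 tick(3): ref=3.0000 raw=[3.3000 3.7500]
Drift of clock 1 after op 1: 3.7500 - 3.0000 = 0.7500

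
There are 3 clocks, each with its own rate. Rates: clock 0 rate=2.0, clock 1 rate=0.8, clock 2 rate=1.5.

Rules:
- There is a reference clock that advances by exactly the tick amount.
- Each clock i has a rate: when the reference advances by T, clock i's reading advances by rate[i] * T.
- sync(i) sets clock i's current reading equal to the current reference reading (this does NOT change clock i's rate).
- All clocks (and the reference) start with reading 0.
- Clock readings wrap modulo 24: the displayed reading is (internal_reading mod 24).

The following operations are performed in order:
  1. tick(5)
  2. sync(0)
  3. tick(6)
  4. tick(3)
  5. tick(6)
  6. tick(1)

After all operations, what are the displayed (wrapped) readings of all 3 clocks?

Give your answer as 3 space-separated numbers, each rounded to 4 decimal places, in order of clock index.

After op 1 tick(5): ref=5.0000 raw=[10.0000 4.0000 7.5000]
After op 2 sync(0): ref=5.0000 raw=[5.0000 4.0000 7.5000]
After op 3 tick(6): ref=11.0000 raw=[17.0000 8.8000 16.5000]
After op 4 tick(3): ref=14.0000 raw=[23.0000 11.2000 21.0000]
After op 5 tick(6): ref=20.0000 raw=[35.0000 16.0000 30.0000]
After op 6 tick(1): ref=21.0000 raw=[37.0000 16.8000 31.5000]
Wrap final raw readings (mod 24): 37.0000 mod 24 = 13.0000; 16.8000 mod 24 = 16.8000; 31.5000 mod 24 = 7.5000

Answer: 13.0000 16.8000 7.5000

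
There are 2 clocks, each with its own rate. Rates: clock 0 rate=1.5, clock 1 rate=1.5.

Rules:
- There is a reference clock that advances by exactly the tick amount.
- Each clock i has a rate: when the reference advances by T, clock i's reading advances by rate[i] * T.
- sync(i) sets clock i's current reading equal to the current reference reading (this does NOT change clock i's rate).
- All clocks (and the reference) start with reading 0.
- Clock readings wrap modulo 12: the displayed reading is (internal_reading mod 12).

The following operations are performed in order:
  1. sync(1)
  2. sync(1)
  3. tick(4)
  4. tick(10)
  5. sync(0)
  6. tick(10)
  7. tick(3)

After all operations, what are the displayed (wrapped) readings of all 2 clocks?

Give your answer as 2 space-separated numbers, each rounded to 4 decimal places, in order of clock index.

Answer: 9.5000 4.5000

Derivation:
After op 1 sync(1): ref=0.0000 raw=[0.0000 0.0000]
After op 2 sync(1): ref=0.0000 raw=[0.0000 0.0000]
After op 3 tick(4): ref=4.0000 raw=[6.0000 6.0000]
After op 4 tick(10): ref=14.0000 raw=[21.0000 21.0000]
After op 5 sync(0): ref=14.0000 raw=[14.0000 21.0000]
After op 6 tick(10): ref=24.0000 raw=[29.0000 36.0000]
After op 7 tick(3): ref=27.0000 raw=[33.5000 40.5000]
Wrap final raw readings (mod 12): 33.5000 mod 12 = 9.5000; 40.5000 mod 12 = 4.5000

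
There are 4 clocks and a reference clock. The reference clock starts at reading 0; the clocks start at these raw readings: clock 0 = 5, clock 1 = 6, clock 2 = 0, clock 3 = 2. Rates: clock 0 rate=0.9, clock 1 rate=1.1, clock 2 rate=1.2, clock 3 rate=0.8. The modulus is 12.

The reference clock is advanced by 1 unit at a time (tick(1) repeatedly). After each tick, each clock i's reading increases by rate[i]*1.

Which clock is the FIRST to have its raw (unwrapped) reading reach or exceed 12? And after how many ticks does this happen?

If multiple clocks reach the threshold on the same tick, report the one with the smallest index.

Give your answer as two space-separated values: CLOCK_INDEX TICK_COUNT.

clock 0: start=5, rate=0.9, needs 12-5 = 7; ticks = ceil(7/0.9) = ceil(7.7778) = 8; reading at tick 8 = 5 + 0.9*8 = 12.2000
clock 1: start=6, rate=1.1, needs 12-6 = 6; ticks = ceil(6/1.1) = ceil(5.4545) = 6; reading at tick 6 = 6 + 1.1*6 = 12.6000
clock 2: start=0, rate=1.2, needs 12-0 = 12; ticks = ceil(12/1.2) = ceil(10.0000) = 10; reading at tick 10 = 0 + 1.2*10 = 12.0000
clock 3: start=2, rate=0.8, needs 12-2 = 10; ticks = ceil(10/0.8) = ceil(12.5000) = 13; reading at tick 13 = 2 + 0.8*13 = 12.4000
Minimum tick count = 6; winners = [1]; smallest index = 1

Answer: 1 6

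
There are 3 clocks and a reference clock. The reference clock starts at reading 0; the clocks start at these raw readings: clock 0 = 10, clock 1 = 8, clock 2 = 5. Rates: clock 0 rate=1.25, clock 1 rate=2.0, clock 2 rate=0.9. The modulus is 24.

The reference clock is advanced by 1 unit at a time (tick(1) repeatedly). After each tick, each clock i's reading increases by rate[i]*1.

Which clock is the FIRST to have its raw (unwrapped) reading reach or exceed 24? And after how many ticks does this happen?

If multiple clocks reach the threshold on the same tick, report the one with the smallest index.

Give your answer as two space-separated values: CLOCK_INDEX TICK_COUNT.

clock 0: start=10, rate=1.25, needs 24-10 = 14; ticks = ceil(14/1.25) = ceil(11.2000) = 12; reading at tick 12 = 10 + 1.25*12 = 25.0000
clock 1: start=8, rate=2.0, needs 24-8 = 16; ticks = ceil(16/2.0) = ceil(8.0000) = 8; reading at tick 8 = 8 + 2.0*8 = 24.0000
clock 2: start=5, rate=0.9, needs 24-5 = 19; ticks = ceil(19/0.9) = ceil(21.1111) = 22; reading at tick 22 = 5 + 0.9*22 = 24.8000
Minimum tick count = 8; winners = [1]; smallest index = 1

Answer: 1 8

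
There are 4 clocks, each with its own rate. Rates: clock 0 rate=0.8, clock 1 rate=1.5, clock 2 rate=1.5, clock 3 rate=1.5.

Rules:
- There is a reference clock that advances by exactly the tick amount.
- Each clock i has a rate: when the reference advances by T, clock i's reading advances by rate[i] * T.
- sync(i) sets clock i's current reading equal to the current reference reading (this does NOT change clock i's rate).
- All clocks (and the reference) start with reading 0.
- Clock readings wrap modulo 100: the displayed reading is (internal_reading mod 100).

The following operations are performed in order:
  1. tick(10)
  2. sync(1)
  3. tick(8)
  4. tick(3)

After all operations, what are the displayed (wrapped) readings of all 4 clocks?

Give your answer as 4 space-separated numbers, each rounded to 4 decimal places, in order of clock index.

After op 1 tick(10): ref=10.0000 raw=[8.0000 15.0000 15.0000 15.0000]
After op 2 sync(1): ref=10.0000 raw=[8.0000 10.0000 15.0000 15.0000]
After op 3 tick(8): ref=18.0000 raw=[14.4000 22.0000 27.0000 27.0000]
After op 4 tick(3): ref=21.0000 raw=[16.8000 26.5000 31.5000 31.5000]
Wrap final raw readings (mod 100): 16.8000 mod 100 = 16.8000; 26.5000 mod 100 = 26.5000; 31.5000 mod 100 = 31.5000; 31.5000 mod 100 = 31.5000

Answer: 16.8000 26.5000 31.5000 31.5000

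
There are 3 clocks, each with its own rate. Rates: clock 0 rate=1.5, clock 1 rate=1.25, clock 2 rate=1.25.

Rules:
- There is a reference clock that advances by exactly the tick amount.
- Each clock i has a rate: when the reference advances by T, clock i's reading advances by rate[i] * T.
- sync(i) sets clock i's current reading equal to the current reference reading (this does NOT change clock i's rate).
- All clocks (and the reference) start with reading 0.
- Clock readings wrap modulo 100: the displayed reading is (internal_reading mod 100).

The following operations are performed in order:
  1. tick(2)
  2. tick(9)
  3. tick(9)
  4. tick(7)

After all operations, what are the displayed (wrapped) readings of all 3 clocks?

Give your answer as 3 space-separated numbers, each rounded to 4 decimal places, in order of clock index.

Answer: 40.5000 33.7500 33.7500

Derivation:
After op 1 tick(2): ref=2.0000 raw=[3.0000 2.5000 2.5000]
After op 2 tick(9): ref=11.0000 raw=[16.5000 13.7500 13.7500]
After op 3 tick(9): ref=20.0000 raw=[30.0000 25.0000 25.0000]
After op 4 tick(7): ref=27.0000 raw=[40.5000 33.7500 33.7500]
Wrap final raw readings (mod 100): 40.5000 mod 100 = 40.5000; 33.7500 mod 100 = 33.7500; 33.7500 mod 100 = 33.7500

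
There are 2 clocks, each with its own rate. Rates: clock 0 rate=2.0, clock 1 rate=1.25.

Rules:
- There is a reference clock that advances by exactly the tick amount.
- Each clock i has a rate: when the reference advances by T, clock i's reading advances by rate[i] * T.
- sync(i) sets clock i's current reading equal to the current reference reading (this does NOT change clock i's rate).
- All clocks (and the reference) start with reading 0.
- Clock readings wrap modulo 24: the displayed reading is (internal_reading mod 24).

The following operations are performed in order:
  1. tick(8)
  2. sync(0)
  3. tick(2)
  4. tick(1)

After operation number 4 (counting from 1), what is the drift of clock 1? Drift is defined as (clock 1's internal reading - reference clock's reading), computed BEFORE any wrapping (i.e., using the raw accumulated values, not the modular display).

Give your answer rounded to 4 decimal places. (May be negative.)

After op 1 tick(8): ref=8.0000 raw=[16.0000 10.0000]
After op 2 sync(0): ref=8.0000 raw=[8.0000 10.0000]
After op 3 tick(2): ref=10.0000 raw=[12.0000 12.5000]
After op 4 tick(1): ref=11.0000 raw=[14.0000 13.7500]
Drift of clock 1 after op 4: 13.7500 - 11.0000 = 2.7500

Answer: 2.7500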